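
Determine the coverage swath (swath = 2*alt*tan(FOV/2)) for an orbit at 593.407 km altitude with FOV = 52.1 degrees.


FOV = 52.1 deg = 0.9093165 rad
swath = 2 * alt * tan(FOV/2) = 2 * 593.407 * tan(0.4546583)
swath = 2 * 593.407 * 0.4888133
swath = 580.1305 km

580.1305 km


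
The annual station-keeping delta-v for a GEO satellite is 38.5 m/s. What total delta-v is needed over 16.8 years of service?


dV = rate * years = 38.5 * 16.8
dV = 646.8000 m/s

646.8000 m/s


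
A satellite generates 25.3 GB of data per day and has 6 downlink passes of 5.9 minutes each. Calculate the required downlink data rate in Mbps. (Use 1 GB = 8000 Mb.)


total contact time = 6 * 5.9 * 60 = 2124.0000 s
data = 25.3 GB = 202400.0000 Mb
rate = 202400.0000 / 2124.0000 = 95.2919 Mbps

95.2919 Mbps


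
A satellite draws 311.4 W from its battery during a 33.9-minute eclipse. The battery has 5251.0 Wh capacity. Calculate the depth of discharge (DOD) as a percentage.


E_used = P * t / 60 = 311.4 * 33.9 / 60 = 175.9410 Wh
DOD = E_used / E_total * 100 = 175.9410 / 5251.0 * 100
DOD = 3.3506 %

3.3506 %


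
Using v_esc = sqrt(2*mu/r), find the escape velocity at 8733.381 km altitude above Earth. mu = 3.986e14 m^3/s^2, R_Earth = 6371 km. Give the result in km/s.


r = 6371.0 + 8733.381 = 15104.3810 km = 1.5104381e+07 m
v_esc = sqrt(2*mu/r) = sqrt(2*3.986e14 / 1.5104381e+07)
v_esc = 7264.9425 m/s = 7.2649 km/s

7.2649 km/s


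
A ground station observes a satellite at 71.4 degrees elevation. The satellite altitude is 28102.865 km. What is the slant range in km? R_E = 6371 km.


h = 28102.865 km, el = 71.4 deg
d = -R_E*sin(el) + sqrt((R_E*sin(el))^2 + 2*R_E*h + h^2)
d = -6371.0000*sin(1.2462) + sqrt((6371.0000*0.9477684)^2 + 2*6371.0000*28102.865 + 28102.865^2)
d = 28375.6888 km

28375.6888 km


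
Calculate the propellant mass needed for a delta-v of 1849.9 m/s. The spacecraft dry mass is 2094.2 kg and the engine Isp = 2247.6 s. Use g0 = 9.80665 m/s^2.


ve = Isp * g0 = 2247.6 * 9.80665 = 22041.426540 m/s
mass ratio = exp(dv/ve) = exp(1849.9/22041.426540) = 1.08755094
m_prop = m_dry * (mr - 1) = 2094.2 * (1.08755094 - 1)
m_prop = 183.3492 kg

183.3492 kg


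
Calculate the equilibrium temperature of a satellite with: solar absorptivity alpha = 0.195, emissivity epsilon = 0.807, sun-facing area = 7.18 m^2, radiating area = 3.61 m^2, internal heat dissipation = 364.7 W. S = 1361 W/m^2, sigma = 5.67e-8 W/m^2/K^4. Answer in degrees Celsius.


Numerator = alpha*S*A_sun + Q_int = 0.195*1361*7.18 + 364.7 = 2270.2361 W
Denominator = eps*sigma*A_rad = 0.807*5.67e-8*3.61 = 1.6518241e-07 W/K^4
T^4 = 1.3743813e+10 K^4
T = 342.3945 K = 69.2445 C

69.2445 degrees Celsius


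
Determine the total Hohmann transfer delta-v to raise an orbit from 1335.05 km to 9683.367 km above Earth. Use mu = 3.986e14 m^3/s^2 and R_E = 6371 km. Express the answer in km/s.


r1 = 7706.0500 km = 7.70605e+06 m
r2 = 16054.3670 km = 1.6054367e+07 m
dv1 = sqrt(mu/r1)*(sqrt(2*r2/(r1+r2)) - 1) = 1168.5465 m/s
dv2 = sqrt(mu/r2)*(1 - sqrt(2*r1/(r1+r2))) = 969.7213 m/s
total dv = |dv1| + |dv2| = 1168.5465 + 969.7213 = 2138.2678 m/s = 2.1383 km/s

2.1383 km/s


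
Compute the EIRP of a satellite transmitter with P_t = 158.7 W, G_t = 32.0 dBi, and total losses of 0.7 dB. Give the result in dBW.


Pt = 158.7 W = 22.0058 dBW
EIRP = Pt_dBW + Gt - losses = 22.0058 + 32.0 - 0.7 = 53.3058 dBW

53.3058 dBW


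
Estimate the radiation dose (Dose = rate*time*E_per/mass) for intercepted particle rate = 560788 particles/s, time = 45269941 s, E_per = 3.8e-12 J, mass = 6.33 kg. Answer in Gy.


Total energy deposited = rate * time * E_per
  = 560788 * 45269941 * 3.8e-12 = 96.4700 J
Dose = E_total / mass = 96.4700 / 6.33
Dose = 15.2401 Gy

15.2401 Gy


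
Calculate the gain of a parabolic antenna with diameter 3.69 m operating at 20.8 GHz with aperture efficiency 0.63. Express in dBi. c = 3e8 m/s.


lambda = c/f = 3e8 / 2.08e+10 = 0.01442308 m
G = eta*(pi*D/lambda)^2 = 0.63*(pi*3.69/0.01442308)^2
G = 406983.8611 (linear)
G = 10*log10(406983.8611) = 56.0958 dBi

56.0958 dBi


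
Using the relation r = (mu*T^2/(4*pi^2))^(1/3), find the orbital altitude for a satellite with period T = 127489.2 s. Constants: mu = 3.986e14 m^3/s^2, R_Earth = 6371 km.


T = 127489.2 s
r = (mu*T^2/(4*pi^2))^(1/3) = (3.986e14 * 127489.2^2 / (4*pi^2))^(1/3)
r = 5.4748823e+07 m = 54748.8225 km
alt = r - R_E = 54748.8225 - 6371 = 48377.8225 km

48377.8225 km


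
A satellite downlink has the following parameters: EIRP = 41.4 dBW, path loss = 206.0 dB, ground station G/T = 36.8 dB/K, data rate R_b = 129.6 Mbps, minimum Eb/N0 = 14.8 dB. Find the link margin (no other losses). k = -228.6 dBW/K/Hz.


C/N0 = EIRP - FSPL + G/T - k = 41.4 - 206.0 + 36.8 - (-228.6)
C/N0 = 100.8000 dB-Hz
R_b = 129.6 Mbps = 1.296e+08 bps -> 10*log10(R_b) = 81.1261 dB-Hz
Eb/N0 = C/N0 - 10*log10(R_b) = 100.8000 - 81.1261 = 19.6739 dB
Margin = Eb/N0 - Eb/N0_req = 19.6739 - 14.8 = 4.8739 dB (link closes)

4.8739 dB


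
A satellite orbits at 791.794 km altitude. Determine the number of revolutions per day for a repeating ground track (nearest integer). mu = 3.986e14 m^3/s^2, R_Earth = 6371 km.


r = 7.162794e+06 m
T = 2*pi*sqrt(r^3/mu) = 6033.0221 s = 100.5504 min
revs/day = 1440 / 100.5504 = 14.3212
Rounded: 14 revolutions per day

14 revolutions per day


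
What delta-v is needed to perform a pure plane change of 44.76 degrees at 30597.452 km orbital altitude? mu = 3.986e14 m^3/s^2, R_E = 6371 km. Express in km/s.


r = 36968.4520 km = 3.6968452e+07 m
V = sqrt(mu/r) = 3283.6209 m/s
di = 44.76 deg = 0.7812094 rad
dV = 2*V*sin(di/2) = 2*3283.6209*sin(0.3906047)
dV = 2500.4617 m/s = 2.5005 km/s

2.5005 km/s


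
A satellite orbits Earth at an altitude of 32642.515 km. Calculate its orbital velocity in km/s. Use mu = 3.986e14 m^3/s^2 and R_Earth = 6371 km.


r = R_E + alt = 6371.0 + 32642.515 = 39013.5150 km = 3.9013515e+07 m
v = sqrt(mu/r) = sqrt(3.986e14 / 3.9013515e+07) = 3196.3999 m/s = 3.1964 km/s

3.1964 km/s


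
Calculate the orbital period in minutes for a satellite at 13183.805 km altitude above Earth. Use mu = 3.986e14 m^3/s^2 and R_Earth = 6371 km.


r = 19554.8050 km = 1.9554805e+07 m
T = 2*pi*sqrt(r^3/mu) = 2*pi*sqrt(7.4775697e+21 / 3.986e14)
T = 27213.9420 s = 453.5657 min

453.5657 minutes


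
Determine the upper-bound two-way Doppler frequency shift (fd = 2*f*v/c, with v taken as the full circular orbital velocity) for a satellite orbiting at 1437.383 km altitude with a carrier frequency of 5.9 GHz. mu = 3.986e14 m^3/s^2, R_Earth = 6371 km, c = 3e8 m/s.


r = 7.808383e+06 m
v = sqrt(mu/r) = 7144.7674 m/s (worst-case radial velocity)
f = 5.9 GHz = 5.9e+09 Hz
fd = 2*f*v/c = 2*5.9e+09*7144.7674/3.0e+08
fd = 281027.5169 Hz

281027.5169 Hz


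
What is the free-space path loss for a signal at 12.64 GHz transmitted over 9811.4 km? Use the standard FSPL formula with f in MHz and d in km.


f = 12.64 GHz = 12640.0000 MHz
d = 9811.4 km
FSPL = 32.44 + 20*log10(12640.0000) + 20*log10(9811.4)
FSPL = 32.44 + 82.0349 + 79.8346
FSPL = 194.3096 dB

194.3096 dB


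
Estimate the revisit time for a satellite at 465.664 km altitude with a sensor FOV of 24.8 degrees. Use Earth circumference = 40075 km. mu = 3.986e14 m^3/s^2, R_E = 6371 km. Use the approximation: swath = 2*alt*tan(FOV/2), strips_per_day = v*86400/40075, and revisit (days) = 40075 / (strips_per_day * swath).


swath = 2*465.664*tan(0.2164208) = 204.7657 km
v = sqrt(mu/r) = 7635.6591 m/s = 7.6357 km/s
strips/day = v*86400/40075 = 7.6357*86400/40075 = 16.4622
coverage/day = strips * swath = 16.4622 * 204.7657 = 3370.8858 km
revisit = 40075 / 3370.8858 = 11.8886 days

11.8886 days


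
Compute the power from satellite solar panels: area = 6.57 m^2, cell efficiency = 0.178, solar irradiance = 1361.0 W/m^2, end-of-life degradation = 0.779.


P = area * eta * S * degradation
P = 6.57 * 0.178 * 1361.0 * 0.779
P = 1239.8837 W

1239.8837 W


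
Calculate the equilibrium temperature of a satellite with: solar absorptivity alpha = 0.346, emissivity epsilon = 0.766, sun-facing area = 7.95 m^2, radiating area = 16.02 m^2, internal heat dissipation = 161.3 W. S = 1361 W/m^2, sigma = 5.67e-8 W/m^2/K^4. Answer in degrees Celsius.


Numerator = alpha*S*A_sun + Q_int = 0.346*1361*7.95 + 161.3 = 3905.0027 W
Denominator = eps*sigma*A_rad = 0.766*5.67e-8*16.02 = 6.9578384e-07 W/K^4
T^4 = 5.6123791e+09 K^4
T = 273.7075 K = 0.5575326 C

0.5575 degrees Celsius


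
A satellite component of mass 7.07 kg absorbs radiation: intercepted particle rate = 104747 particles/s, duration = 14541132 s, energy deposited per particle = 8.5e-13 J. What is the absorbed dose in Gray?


Total energy deposited = rate * time * E_per
  = 104747 * 14541132 * 8.5e-13 = 1.2947 J
Dose = E_total / mass = 1.2947 / 7.07
Dose = 0.1831215 Gy

0.1831 Gy


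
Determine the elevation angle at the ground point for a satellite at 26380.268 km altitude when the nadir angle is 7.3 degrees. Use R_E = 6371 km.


r = R_E + alt = 32751.2680 km
Law of sines in the satellite / Earth-center / ground-point triangle:
  sin(nadir)/R_E = sin(90 + el)/r  =>  cos(el) = (r/R_E)*sin(nadir)
cos(el) = (32751.2680 / 6371.0000) * sin(7.3 deg) = 0.6531984
el = arccos(0.6531984) = 49.2168 deg
(Earth-central angle = 90 - nadir - el = 33.4832 deg)

49.2168 degrees


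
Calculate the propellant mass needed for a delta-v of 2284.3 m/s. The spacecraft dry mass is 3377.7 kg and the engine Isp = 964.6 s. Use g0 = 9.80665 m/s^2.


ve = Isp * g0 = 964.6 * 9.80665 = 9459.494590 m/s
mass ratio = exp(dv/ve) = exp(2284.3/9459.494590) = 1.27313485
m_prop = m_dry * (mr - 1) = 3377.7 * (1.27313485 - 1)
m_prop = 922.5676 kg

922.5676 kg


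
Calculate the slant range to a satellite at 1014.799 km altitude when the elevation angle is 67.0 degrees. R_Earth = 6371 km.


h = 1014.799 km, el = 67.0 deg
d = -R_E*sin(el) + sqrt((R_E*sin(el))^2 + 2*R_E*h + h^2)
d = -6371.0000*sin(1.1694) + sqrt((6371.0000*0.9205049)^2 + 2*6371.0000*1014.799 + 1014.799^2)
d = 1089.1082 km

1089.1082 km


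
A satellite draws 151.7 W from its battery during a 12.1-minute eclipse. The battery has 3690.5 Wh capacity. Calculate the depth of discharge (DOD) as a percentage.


E_used = P * t / 60 = 151.7 * 12.1 / 60 = 30.5928 Wh
DOD = E_used / E_total * 100 = 30.5928 / 3690.5 * 100
DOD = 0.8289617 %

0.8290 %


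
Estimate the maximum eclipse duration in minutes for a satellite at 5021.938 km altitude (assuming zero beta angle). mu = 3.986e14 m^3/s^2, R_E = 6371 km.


r = 11392.9380 km
T = 201.7036 min
Eclipse fraction = arcsin(R_E/r)/pi = arcsin(6371.0000/11392.9380)/pi
= arcsin(0.5592061)/pi = 0.1888939
Eclipse duration = 0.1888939 * 201.7036 = 38.1006 min

38.1006 minutes


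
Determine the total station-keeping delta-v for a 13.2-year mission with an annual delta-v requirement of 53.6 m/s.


dV = rate * years = 53.6 * 13.2
dV = 707.5200 m/s

707.5200 m/s


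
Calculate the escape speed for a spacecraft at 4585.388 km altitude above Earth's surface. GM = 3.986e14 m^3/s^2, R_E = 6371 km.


r = 6371.0 + 4585.388 = 10956.3880 km = 1.0956388e+07 m
v_esc = sqrt(2*mu/r) = sqrt(2*3.986e14 / 1.0956388e+07)
v_esc = 8530.0179 m/s = 8.5300 km/s

8.5300 km/s


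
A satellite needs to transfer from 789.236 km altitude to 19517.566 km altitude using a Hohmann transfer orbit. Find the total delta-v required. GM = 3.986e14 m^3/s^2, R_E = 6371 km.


r1 = 7160.2360 km = 7.160236e+06 m
r2 = 25888.5660 km = 2.5888566e+07 m
dv1 = sqrt(mu/r1)*(sqrt(2*r2/(r1+r2)) - 1) = 1877.7720 m/s
dv2 = sqrt(mu/r2)*(1 - sqrt(2*r1/(r1+r2))) = 1340.9236 m/s
total dv = |dv1| + |dv2| = 1877.7720 + 1340.9236 = 3218.6956 m/s = 3.2187 km/s

3.2187 km/s


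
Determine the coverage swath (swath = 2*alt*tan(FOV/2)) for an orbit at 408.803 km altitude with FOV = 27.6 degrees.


FOV = 27.6 deg = 0.4817109 rad
swath = 2 * alt * tan(FOV/2) = 2 * 408.803 * tan(0.2408554)
swath = 2 * 408.803 * 0.2456236
swath = 200.8233 km

200.8233 km


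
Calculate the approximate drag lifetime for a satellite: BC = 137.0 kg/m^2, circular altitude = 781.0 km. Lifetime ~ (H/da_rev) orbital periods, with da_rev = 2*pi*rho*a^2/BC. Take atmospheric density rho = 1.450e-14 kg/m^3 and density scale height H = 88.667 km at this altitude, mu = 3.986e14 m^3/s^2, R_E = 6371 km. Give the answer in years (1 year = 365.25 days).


a = R_E + alt = 7152.0000 km = 7.152e+06 m
da_rev = 2*pi*rho*a^2/BC = 2*pi*1.450e-14*(7.152e+06)^2/137.0 = 0.0340159273 m per revolution
N = H/da_rev = 88667.0000 m / 0.0340159273 m = 2.6066319e+06 revolutions
P = 2*pi*sqrt(a^3/mu) = 6019.3900 s
lifetime = N*P = 2.6066319e+06 * 6019.3900 = 1.5690334e+10 s = 181601.0842 days
years = 181601.0842 / 365.25 = 497.1967 years

497.1967 years


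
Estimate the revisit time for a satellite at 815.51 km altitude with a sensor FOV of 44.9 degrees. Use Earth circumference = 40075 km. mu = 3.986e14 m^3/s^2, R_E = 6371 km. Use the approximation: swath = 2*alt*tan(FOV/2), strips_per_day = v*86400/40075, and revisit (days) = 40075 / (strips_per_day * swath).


swath = 2*815.51*tan(0.3918264) = 673.9237 km
v = sqrt(mu/r) = 7447.4849 m/s = 7.4475 km/s
strips/day = v*86400/40075 = 7.4475*86400/40075 = 16.0565
coverage/day = strips * swath = 16.0565 * 673.9237 = 10820.8294 km
revisit = 40075 / 10820.8294 = 3.7035 days

3.7035 days


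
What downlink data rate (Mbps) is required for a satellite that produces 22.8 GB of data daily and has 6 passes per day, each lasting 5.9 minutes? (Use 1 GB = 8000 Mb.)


total contact time = 6 * 5.9 * 60 = 2124.0000 s
data = 22.8 GB = 182400.0000 Mb
rate = 182400.0000 / 2124.0000 = 85.8757 Mbps

85.8757 Mbps


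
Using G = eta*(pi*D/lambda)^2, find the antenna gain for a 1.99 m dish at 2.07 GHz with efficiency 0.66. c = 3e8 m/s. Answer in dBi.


lambda = c/f = 3e8 / 2.07e+09 = 0.1449275 m
G = eta*(pi*D/lambda)^2 = 0.66*(pi*1.99/0.1449275)^2
G = 1228.1404 (linear)
G = 10*log10(1228.1404) = 30.8925 dBi

30.8925 dBi


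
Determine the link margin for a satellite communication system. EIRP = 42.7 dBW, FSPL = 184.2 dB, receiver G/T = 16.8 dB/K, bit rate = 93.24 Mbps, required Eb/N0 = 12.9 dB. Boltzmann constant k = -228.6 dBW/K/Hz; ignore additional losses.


C/N0 = EIRP - FSPL + G/T - k = 42.7 - 184.2 + 16.8 - (-228.6)
C/N0 = 103.9000 dB-Hz
R_b = 93.24 Mbps = 9.324e+07 bps -> 10*log10(R_b) = 79.6960 dB-Hz
Eb/N0 = C/N0 - 10*log10(R_b) = 103.9000 - 79.6960 = 24.2040 dB
Margin = Eb/N0 - Eb/N0_req = 24.2040 - 12.9 = 11.3040 dB (link closes)

11.3040 dB


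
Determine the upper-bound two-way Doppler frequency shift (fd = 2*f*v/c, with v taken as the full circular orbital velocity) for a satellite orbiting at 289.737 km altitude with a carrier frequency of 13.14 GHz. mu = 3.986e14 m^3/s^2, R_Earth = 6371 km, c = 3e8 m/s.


r = 6.660737e+06 m
v = sqrt(mu/r) = 7735.8405 m/s (worst-case radial velocity)
f = 13.14 GHz = 1.314e+10 Hz
fd = 2*f*v/c = 2*1.314e+10*7735.8405/3.0e+08
fd = 677659.6239 Hz

677659.6239 Hz


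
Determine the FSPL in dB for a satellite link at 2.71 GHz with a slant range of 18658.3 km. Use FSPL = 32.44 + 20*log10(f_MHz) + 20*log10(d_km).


f = 2.71 GHz = 2710.0000 MHz
d = 18658.3 km
FSPL = 32.44 + 20*log10(2710.0000) + 20*log10(18658.3)
FSPL = 32.44 + 68.6594 + 85.4174
FSPL = 186.5168 dB

186.5168 dB


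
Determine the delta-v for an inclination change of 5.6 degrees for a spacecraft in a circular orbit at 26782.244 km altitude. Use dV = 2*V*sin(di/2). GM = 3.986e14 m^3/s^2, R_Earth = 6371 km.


r = 33153.2440 km = 3.3153244e+07 m
V = sqrt(mu/r) = 3467.4135 m/s
di = 5.6 deg = 0.09773844 rad
dV = 2*V*sin(di/2) = 2*3467.4135*sin(0.04886922)
dV = 338.7647 m/s = 0.3387647 km/s

0.3388 km/s


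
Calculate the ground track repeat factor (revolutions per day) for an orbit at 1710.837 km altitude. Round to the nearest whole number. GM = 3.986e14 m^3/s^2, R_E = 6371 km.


r = 8.081837e+06 m
T = 2*pi*sqrt(r^3/mu) = 7230.6335 s = 120.5106 min
revs/day = 1440 / 120.5106 = 11.9492
Rounded: 12 revolutions per day

12 revolutions per day


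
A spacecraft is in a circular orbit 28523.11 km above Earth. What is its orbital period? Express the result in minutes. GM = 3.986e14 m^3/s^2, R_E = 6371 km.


r = 34894.1100 km = 3.489411e+07 m
T = 2*pi*sqrt(r^3/mu) = 2*pi*sqrt(4.248703e+22 / 3.986e14)
T = 64869.3296 s = 1081.1555 min

1081.1555 minutes


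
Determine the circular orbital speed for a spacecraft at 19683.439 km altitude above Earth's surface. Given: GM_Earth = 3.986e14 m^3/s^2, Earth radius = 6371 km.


r = R_E + alt = 6371.0 + 19683.439 = 26054.4390 km = 2.6054439e+07 m
v = sqrt(mu/r) = sqrt(3.986e14 / 2.6054439e+07) = 3911.3599 m/s = 3.9114 km/s

3.9114 km/s


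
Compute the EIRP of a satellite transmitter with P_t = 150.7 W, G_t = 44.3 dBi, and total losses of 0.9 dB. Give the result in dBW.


Pt = 150.7 W = 21.7811 dBW
EIRP = Pt_dBW + Gt - losses = 21.7811 + 44.3 - 0.9 = 65.1811 dBW

65.1811 dBW


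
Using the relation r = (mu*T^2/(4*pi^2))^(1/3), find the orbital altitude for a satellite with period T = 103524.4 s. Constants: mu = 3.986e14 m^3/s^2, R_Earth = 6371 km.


T = 103524.4 s
r = (mu*T^2/(4*pi^2))^(1/3) = (3.986e14 * 103524.4^2 / (4*pi^2))^(1/3)
r = 4.7652717e+07 m = 47652.7170 km
alt = r - R_E = 47652.7170 - 6371 = 41281.7170 km

41281.7170 km


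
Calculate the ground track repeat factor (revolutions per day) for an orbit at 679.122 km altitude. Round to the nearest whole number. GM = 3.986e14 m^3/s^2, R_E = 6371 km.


r = 7.050122e+06 m
T = 2*pi*sqrt(r^3/mu) = 5891.2326 s = 98.1872 min
revs/day = 1440 / 98.1872 = 14.6659
Rounded: 15 revolutions per day

15 revolutions per day


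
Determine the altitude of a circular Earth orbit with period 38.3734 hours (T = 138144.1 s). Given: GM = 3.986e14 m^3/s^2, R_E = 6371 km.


T = 138144.1 s
r = (mu*T^2/(4*pi^2))^(1/3) = (3.986e14 * 138144.1^2 / (4*pi^2))^(1/3)
r = 5.7758257e+07 m = 57758.2572 km
alt = r - R_E = 57758.2572 - 6371 = 51387.2572 km

51387.2572 km


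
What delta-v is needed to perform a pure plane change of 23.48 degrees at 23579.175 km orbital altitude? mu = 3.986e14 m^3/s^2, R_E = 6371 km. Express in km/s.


r = 29950.1750 km = 2.9950175e+07 m
V = sqrt(mu/r) = 3648.1187 m/s
di = 23.48 deg = 0.4098033 rad
dV = 2*V*sin(di/2) = 2*3648.1187*sin(0.2049017)
dV = 1484.5718 m/s = 1.4846 km/s

1.4846 km/s


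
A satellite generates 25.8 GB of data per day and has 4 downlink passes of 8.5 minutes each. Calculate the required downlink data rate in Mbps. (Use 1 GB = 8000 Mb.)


total contact time = 4 * 8.5 * 60 = 2040.0000 s
data = 25.8 GB = 206400.0000 Mb
rate = 206400.0000 / 2040.0000 = 101.1765 Mbps

101.1765 Mbps


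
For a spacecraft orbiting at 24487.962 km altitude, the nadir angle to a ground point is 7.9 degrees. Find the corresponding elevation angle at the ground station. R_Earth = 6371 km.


r = R_E + alt = 30858.9620 km
Law of sines in the satellite / Earth-center / ground-point triangle:
  sin(nadir)/R_E = sin(90 + el)/r  =>  cos(el) = (r/R_E)*sin(nadir)
cos(el) = (30858.9620 / 6371.0000) * sin(7.9 deg) = 0.6657347
el = arccos(0.6657347) = 48.2613 deg
(Earth-central angle = 90 - nadir - el = 33.8387 deg)

48.2613 degrees


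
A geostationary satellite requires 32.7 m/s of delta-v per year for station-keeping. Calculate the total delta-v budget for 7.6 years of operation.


dV = rate * years = 32.7 * 7.6
dV = 248.5200 m/s

248.5200 m/s


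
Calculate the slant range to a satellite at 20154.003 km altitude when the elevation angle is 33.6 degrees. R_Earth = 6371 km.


h = 20154.003 km, el = 33.6 deg
d = -R_E*sin(el) + sqrt((R_E*sin(el))^2 + 2*R_E*h + h^2)
d = -6371.0000*sin(0.5864306) + sqrt((6371.0000*0.5533915)^2 + 2*6371.0000*20154.003 + 20154.003^2)
d = 22463.1170 km

22463.1170 km


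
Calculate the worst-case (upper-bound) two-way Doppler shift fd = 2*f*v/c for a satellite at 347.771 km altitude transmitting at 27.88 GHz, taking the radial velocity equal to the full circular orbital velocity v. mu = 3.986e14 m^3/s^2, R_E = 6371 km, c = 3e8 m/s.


r = 6.718771e+06 m
v = sqrt(mu/r) = 7702.3585 m/s (worst-case radial velocity)
f = 27.88 GHz = 2.788e+10 Hz
fd = 2*f*v/c = 2*2.788e+10*7702.3585/3.0e+08
fd = 1.4316117e+06 Hz

1.4316e+06 Hz


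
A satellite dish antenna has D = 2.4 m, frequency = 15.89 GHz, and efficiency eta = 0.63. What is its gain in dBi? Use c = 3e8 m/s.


lambda = c/f = 3e8 / 1.589e+10 = 0.0188798 m
G = eta*(pi*D/lambda)^2 = 0.63*(pi*2.4/0.0188798)^2
G = 100477.3247 (linear)
G = 10*log10(100477.3247) = 50.0207 dBi

50.0207 dBi


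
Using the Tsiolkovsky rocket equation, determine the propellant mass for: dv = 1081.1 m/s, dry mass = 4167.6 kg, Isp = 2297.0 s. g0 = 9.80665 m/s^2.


ve = Isp * g0 = 2297.0 * 9.80665 = 22525.875050 m/s
mass ratio = exp(dv/ve) = exp(1081.1/22525.875050) = 1.04916404
m_prop = m_dry * (mr - 1) = 4167.6 * (1.04916404 - 1)
m_prop = 204.8961 kg

204.8961 kg


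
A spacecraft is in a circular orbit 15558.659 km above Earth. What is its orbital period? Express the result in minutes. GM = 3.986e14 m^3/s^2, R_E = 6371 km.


r = 21929.6590 km = 2.1929659e+07 m
T = 2*pi*sqrt(r^3/mu) = 2*pi*sqrt(1.0546191e+22 / 3.986e14)
T = 32319.0837 s = 538.6514 min

538.6514 minutes


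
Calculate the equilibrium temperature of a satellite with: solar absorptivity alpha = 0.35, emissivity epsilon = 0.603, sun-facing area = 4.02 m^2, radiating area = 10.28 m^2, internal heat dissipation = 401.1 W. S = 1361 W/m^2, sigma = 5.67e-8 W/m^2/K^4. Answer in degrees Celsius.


Numerator = alpha*S*A_sun + Q_int = 0.35*1361*4.02 + 401.1 = 2316.0270 W
Denominator = eps*sigma*A_rad = 0.603*5.67e-8*10.28 = 3.5147423e-07 W/K^4
T^4 = 6.5894646e+09 K^4
T = 284.9132 K = 11.7632 C

11.7632 degrees Celsius


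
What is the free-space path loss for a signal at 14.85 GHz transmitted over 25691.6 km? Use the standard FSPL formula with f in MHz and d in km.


f = 14.85 GHz = 14850.0000 MHz
d = 25691.6 km
FSPL = 32.44 + 20*log10(14850.0000) + 20*log10(25691.6)
FSPL = 32.44 + 83.4345 + 88.1958
FSPL = 204.0704 dB

204.0704 dB


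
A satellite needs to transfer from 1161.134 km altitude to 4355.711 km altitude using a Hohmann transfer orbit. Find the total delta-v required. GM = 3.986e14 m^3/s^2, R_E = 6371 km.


r1 = 7532.1340 km = 7.532134e+06 m
r2 = 10726.7110 km = 1.0726711e+07 m
dv1 = sqrt(mu/r1)*(sqrt(2*r2/(r1+r2)) - 1) = 610.7467 m/s
dv2 = sqrt(mu/r2)*(1 - sqrt(2*r1/(r1+r2))) = 558.8882 m/s
total dv = |dv1| + |dv2| = 610.7467 + 558.8882 = 1169.6349 m/s = 1.1696 km/s

1.1696 km/s


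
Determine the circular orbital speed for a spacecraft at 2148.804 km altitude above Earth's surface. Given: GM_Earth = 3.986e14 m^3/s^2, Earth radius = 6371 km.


r = R_E + alt = 6371.0 + 2148.804 = 8519.8040 km = 8.519804e+06 m
v = sqrt(mu/r) = sqrt(3.986e14 / 8.519804e+06) = 6839.9645 m/s = 6.8400 km/s

6.8400 km/s


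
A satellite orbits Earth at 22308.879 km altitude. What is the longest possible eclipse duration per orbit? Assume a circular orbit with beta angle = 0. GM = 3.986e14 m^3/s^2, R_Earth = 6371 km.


r = 28679.8790 km
T = 805.6120 min
Eclipse fraction = arcsin(R_E/r)/pi = arcsin(6371.0000/28679.8790)/pi
= arcsin(0.2221418)/pi = 0.07130479
Eclipse duration = 0.07130479 * 805.6120 = 57.4440 min

57.4440 minutes


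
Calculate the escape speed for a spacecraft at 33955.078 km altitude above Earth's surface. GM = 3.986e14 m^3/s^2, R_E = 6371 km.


r = 6371.0 + 33955.078 = 40326.0780 km = 4.0326078e+07 m
v_esc = sqrt(2*mu/r) = sqrt(2*3.986e14 / 4.0326078e+07)
v_esc = 4446.2170 m/s = 4.4462 km/s

4.4462 km/s


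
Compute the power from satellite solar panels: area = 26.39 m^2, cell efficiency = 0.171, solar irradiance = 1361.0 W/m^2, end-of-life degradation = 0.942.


P = area * eta * S * degradation
P = 26.39 * 0.171 * 1361.0 * 0.942
P = 5785.5484 W

5785.5484 W


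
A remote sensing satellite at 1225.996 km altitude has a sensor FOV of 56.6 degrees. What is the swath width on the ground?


FOV = 56.6 deg = 0.9878564 rad
swath = 2 * alt * tan(FOV/2) = 2 * 1225.996 * tan(0.4939282)
swath = 2 * 1225.996 * 0.5384445
swath = 1320.2617 km

1320.2617 km


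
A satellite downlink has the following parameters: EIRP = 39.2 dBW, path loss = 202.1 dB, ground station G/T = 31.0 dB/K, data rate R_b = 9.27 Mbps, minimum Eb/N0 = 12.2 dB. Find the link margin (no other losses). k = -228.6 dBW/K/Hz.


C/N0 = EIRP - FSPL + G/T - k = 39.2 - 202.1 + 31.0 - (-228.6)
C/N0 = 96.7000 dB-Hz
R_b = 9.27 Mbps = 9.27e+06 bps -> 10*log10(R_b) = 69.6708 dB-Hz
Eb/N0 = C/N0 - 10*log10(R_b) = 96.7000 - 69.6708 = 27.0292 dB
Margin = Eb/N0 - Eb/N0_req = 27.0292 - 12.2 = 14.8292 dB (link closes)

14.8292 dB


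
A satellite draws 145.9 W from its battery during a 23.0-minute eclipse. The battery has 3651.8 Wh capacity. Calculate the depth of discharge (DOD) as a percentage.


E_used = P * t / 60 = 145.9 * 23.0 / 60 = 55.9283 Wh
DOD = E_used / E_total * 100 = 55.9283 / 3651.8 * 100
DOD = 1.5315 %

1.5315 %


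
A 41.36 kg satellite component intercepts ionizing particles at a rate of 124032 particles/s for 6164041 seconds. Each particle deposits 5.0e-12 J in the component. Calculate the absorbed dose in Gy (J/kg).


Total energy deposited = rate * time * E_per
  = 124032 * 6164041 * 5.0e-12 = 3.8227 J
Dose = E_total / mass = 3.8227 / 41.36
Dose = 0.09242485 Gy

0.0924 Gy


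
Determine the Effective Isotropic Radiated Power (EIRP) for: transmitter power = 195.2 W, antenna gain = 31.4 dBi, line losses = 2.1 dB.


Pt = 195.2 W = 22.9048 dBW
EIRP = Pt_dBW + Gt - losses = 22.9048 + 31.4 - 2.1 = 52.2048 dBW

52.2048 dBW


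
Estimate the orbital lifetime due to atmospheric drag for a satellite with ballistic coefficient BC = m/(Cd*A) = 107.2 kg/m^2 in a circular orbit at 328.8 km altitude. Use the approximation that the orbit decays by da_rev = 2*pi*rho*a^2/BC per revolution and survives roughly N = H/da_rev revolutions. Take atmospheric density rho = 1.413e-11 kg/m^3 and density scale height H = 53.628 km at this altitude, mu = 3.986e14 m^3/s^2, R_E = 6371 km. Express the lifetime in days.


a = R_E + alt = 6699.8000 km = 6.6998e+06 m
da_rev = 2*pi*rho*a^2/BC = 2*pi*1.413e-11*(6.6998e+06)^2/107.2 = 37.174995 m per revolution
N = H/da_rev = 53628.0000 m / 37.174995 m = 1442.5826 revolutions
P = 2*pi*sqrt(a^3/mu) = 5457.6286 s
lifetime = N*P = 1442.5826 * 5457.6286 = 7.8730799e+06 s = 91.1236 days

91.1236 days


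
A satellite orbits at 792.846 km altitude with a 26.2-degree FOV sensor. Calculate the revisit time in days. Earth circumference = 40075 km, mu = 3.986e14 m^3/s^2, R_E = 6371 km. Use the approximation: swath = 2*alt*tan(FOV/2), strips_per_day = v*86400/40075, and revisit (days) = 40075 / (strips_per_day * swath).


swath = 2*792.846*tan(0.2286381) = 369.0021 km
v = sqrt(mu/r) = 7459.2562 m/s = 7.4593 km/s
strips/day = v*86400/40075 = 7.4593*86400/40075 = 16.0818
coverage/day = strips * swath = 16.0818 * 369.0021 = 5934.2325 km
revisit = 40075 / 5934.2325 = 6.7532 days

6.7532 days


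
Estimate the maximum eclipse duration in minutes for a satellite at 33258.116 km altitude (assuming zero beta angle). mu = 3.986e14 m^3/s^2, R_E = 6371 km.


r = 39629.1160 km
T = 1308.5236 min
Eclipse fraction = arcsin(R_E/r)/pi = arcsin(6371.0000/39629.1160)/pi
= arcsin(0.1607656)/pi = 0.05139633
Eclipse duration = 0.05139633 * 1308.5236 = 67.2533 min

67.2533 minutes


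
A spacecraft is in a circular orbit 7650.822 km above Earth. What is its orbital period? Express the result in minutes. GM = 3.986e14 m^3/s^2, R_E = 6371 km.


r = 14021.8220 km = 1.4021822e+07 m
T = 2*pi*sqrt(r^3/mu) = 2*pi*sqrt(2.7568513e+21 / 3.986e14)
T = 16524.1031 s = 275.4017 min

275.4017 minutes


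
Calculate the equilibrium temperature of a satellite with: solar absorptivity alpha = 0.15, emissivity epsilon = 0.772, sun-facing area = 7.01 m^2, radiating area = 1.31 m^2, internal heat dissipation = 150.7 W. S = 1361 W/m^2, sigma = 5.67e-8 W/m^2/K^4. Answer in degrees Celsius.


Numerator = alpha*S*A_sun + Q_int = 0.15*1361*7.01 + 150.7 = 1581.7915 W
Denominator = eps*sigma*A_rad = 0.772*5.67e-8*1.31 = 5.7341844e-08 W/K^4
T^4 = 2.7585292e+10 K^4
T = 407.5392 K = 134.3892 C

134.3892 degrees Celsius


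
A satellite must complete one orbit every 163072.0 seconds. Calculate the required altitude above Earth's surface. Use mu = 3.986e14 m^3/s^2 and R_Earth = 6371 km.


T = 163072.0 s
r = (mu*T^2/(4*pi^2))^(1/3) = (3.986e14 * 163072.0^2 / (4*pi^2))^(1/3)
r = 6.4512735e+07 m = 64512.7345 km
alt = r - R_E = 64512.7345 - 6371 = 58141.7345 km

58141.7345 km


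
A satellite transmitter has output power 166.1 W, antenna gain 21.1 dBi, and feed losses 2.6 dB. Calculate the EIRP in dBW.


Pt = 166.1 W = 22.2037 dBW
EIRP = Pt_dBW + Gt - losses = 22.2037 + 21.1 - 2.6 = 40.7037 dBW

40.7037 dBW


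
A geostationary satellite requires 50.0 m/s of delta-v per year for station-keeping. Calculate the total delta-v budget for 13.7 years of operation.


dV = rate * years = 50.0 * 13.7
dV = 685.0000 m/s

685.0000 m/s


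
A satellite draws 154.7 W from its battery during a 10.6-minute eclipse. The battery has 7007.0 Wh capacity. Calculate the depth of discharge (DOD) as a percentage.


E_used = P * t / 60 = 154.7 * 10.6 / 60 = 27.3303 Wh
DOD = E_used / E_total * 100 = 27.3303 / 7007.0 * 100
DOD = 0.3900433 %

0.3900 %


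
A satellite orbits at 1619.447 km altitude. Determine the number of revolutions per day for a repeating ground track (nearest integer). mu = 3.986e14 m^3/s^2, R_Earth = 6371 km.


r = 7.990447e+06 m
T = 2*pi*sqrt(r^3/mu) = 7108.3341 s = 118.4722 min
revs/day = 1440 / 118.4722 = 12.1547
Rounded: 12 revolutions per day

12 revolutions per day


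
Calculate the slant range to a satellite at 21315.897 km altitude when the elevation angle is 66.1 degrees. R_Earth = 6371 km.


h = 21315.897 km, el = 66.1 deg
d = -R_E*sin(el) + sqrt((R_E*sin(el))^2 + 2*R_E*h + h^2)
d = -6371.0000*sin(1.1537) + sqrt((6371.0000*0.914254)^2 + 2*6371.0000*21315.897 + 21315.897^2)
d = 21741.6062 km

21741.6062 km


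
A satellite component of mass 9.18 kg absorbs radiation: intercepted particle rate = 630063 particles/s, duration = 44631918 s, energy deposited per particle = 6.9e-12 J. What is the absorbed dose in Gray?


Total energy deposited = rate * time * E_per
  = 630063 * 44631918 * 6.9e-12 = 194.0343 J
Dose = E_total / mass = 194.0343 / 9.18
Dose = 21.1366 Gy

21.1366 Gy


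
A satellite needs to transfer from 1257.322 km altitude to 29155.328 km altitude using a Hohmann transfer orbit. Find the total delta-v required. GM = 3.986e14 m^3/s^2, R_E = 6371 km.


r1 = 7628.3220 km = 7.628322e+06 m
r2 = 35526.3280 km = 3.5526328e+07 m
dv1 = sqrt(mu/r1)*(sqrt(2*r2/(r1+r2)) - 1) = 2046.7550 m/s
dv2 = sqrt(mu/r2)*(1 - sqrt(2*r1/(r1+r2))) = 1357.9717 m/s
total dv = |dv1| + |dv2| = 2046.7550 + 1357.9717 = 3404.7267 m/s = 3.4047 km/s

3.4047 km/s


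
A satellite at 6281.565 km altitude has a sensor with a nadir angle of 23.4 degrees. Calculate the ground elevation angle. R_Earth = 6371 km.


r = R_E + alt = 12652.5650 km
Law of sines in the satellite / Earth-center / ground-point triangle:
  sin(nadir)/R_E = sin(90 + el)/r  =>  cos(el) = (r/R_E)*sin(nadir)
cos(el) = (12652.5650 / 6371.0000) * sin(23.4 deg) = 0.7887207
el = arccos(0.7887207) = 37.9339 deg
(Earth-central angle = 90 - nadir - el = 28.6661 deg)

37.9339 degrees


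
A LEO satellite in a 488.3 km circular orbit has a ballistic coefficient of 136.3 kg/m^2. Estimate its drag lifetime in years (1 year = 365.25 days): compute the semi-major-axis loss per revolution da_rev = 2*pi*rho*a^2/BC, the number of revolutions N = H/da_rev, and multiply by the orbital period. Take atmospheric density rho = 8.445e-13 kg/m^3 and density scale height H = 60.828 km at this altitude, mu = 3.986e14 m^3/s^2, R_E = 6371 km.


a = R_E + alt = 6859.3000 km = 6.8593e+06 m
da_rev = 2*pi*rho*a^2/BC = 2*pi*8.445e-13*(6.8593e+06)^2/136.3 = 1.831653 m per revolution
N = H/da_rev = 60828.0000 m / 1.831653 m = 33209.3424 revolutions
P = 2*pi*sqrt(a^3/mu) = 5653.6760 s
lifetime = N*P = 33209.3424 * 5653.6760 = 1.8775486e+08 s = 2173.0887 days
years = 2173.0887 / 365.25 = 5.9496 years

5.9496 years


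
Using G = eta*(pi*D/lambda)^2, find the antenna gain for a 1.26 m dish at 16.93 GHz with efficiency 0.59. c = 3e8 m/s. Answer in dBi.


lambda = c/f = 3e8 / 1.693e+10 = 0.01772002 m
G = eta*(pi*D/lambda)^2 = 0.59*(pi*1.26/0.01772002)^2
G = 29441.7929 (linear)
G = 10*log10(29441.7929) = 44.6896 dBi

44.6896 dBi


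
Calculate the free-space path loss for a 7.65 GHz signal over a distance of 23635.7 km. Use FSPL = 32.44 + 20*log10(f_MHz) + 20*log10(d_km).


f = 7.65 GHz = 7650.0000 MHz
d = 23635.7 km
FSPL = 32.44 + 20*log10(7650.0000) + 20*log10(23635.7)
FSPL = 32.44 + 77.6732 + 87.4714
FSPL = 197.5846 dB

197.5846 dB


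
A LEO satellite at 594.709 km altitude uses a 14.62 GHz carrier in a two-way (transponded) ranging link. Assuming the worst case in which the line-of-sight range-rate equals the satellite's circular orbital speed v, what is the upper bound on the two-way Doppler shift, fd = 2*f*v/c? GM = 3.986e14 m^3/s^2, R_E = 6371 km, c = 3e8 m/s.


r = 6.965709e+06 m
v = sqrt(mu/r) = 7564.6003 m/s (worst-case radial velocity)
f = 14.62 GHz = 1.462e+10 Hz
fd = 2*f*v/c = 2*1.462e+10*7564.6003/3.0e+08
fd = 737296.3723 Hz

737296.3723 Hz


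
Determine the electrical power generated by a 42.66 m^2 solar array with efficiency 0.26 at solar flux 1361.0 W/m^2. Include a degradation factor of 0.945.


P = area * eta * S * degradation
P = 42.66 * 0.26 * 1361.0 * 0.945
P = 14265.4059 W

14265.4059 W


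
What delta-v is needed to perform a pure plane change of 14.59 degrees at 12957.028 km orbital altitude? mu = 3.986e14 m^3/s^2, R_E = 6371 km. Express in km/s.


r = 19328.0280 km = 1.9328028e+07 m
V = sqrt(mu/r) = 4541.2444 m/s
di = 14.59 deg = 0.2546435 rad
dV = 2*V*sin(di/2) = 2*4541.2444*sin(0.1273218)
dV = 1153.2767 m/s = 1.1533 km/s

1.1533 km/s


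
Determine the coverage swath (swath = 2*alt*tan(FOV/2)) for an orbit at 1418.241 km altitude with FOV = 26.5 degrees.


FOV = 26.5 deg = 0.4625123 rad
swath = 2 * alt * tan(FOV/2) = 2 * 1418.241 * tan(0.2312561)
swath = 2 * 1418.241 * 0.2354687
swath = 667.9029 km

667.9029 km


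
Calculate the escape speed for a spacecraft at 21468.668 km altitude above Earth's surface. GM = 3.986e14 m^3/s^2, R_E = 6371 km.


r = 6371.0 + 21468.668 = 27839.6680 km = 2.7839668e+07 m
v_esc = sqrt(2*mu/r) = sqrt(2*3.986e14 / 2.7839668e+07)
v_esc = 5351.2054 m/s = 5.3512 km/s

5.3512 km/s


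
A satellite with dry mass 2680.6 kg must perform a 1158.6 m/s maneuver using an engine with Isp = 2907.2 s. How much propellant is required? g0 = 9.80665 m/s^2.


ve = Isp * g0 = 2907.2 * 9.80665 = 28509.892880 m/s
mass ratio = exp(dv/ve) = exp(1158.6/28509.892880) = 1.04147557
m_prop = m_dry * (mr - 1) = 2680.6 * (1.04147557 - 1)
m_prop = 111.1794 kg

111.1794 kg


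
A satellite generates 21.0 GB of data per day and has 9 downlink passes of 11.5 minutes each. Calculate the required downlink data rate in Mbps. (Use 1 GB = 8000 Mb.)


total contact time = 9 * 11.5 * 60 = 6210.0000 s
data = 21.0 GB = 168000.0000 Mb
rate = 168000.0000 / 6210.0000 = 27.0531 Mbps

27.0531 Mbps


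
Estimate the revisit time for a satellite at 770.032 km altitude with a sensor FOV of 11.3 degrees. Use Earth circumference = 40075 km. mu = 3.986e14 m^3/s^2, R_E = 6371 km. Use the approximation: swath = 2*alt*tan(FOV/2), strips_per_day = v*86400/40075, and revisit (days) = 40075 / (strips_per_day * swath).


swath = 2*770.032*tan(0.0986111) = 152.3616 km
v = sqrt(mu/r) = 7471.1621 m/s = 7.4712 km/s
strips/day = v*86400/40075 = 7.4712*86400/40075 = 16.1075
coverage/day = strips * swath = 16.1075 * 152.3616 = 2454.1656 km
revisit = 40075 / 2454.1656 = 16.3294 days

16.3294 days


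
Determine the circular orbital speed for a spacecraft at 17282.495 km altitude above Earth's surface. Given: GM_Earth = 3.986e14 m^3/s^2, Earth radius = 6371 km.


r = R_E + alt = 6371.0 + 17282.495 = 23653.4950 km = 2.3653495e+07 m
v = sqrt(mu/r) = sqrt(3.986e14 / 2.3653495e+07) = 4105.0740 m/s = 4.1051 km/s

4.1051 km/s


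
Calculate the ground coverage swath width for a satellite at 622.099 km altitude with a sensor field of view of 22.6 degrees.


FOV = 22.6 deg = 0.3944444 rad
swath = 2 * alt * tan(FOV/2) = 2 * 622.099 * tan(0.1972222)
swath = 2 * 622.099 * 0.1998197
swath = 248.6153 km

248.6153 km


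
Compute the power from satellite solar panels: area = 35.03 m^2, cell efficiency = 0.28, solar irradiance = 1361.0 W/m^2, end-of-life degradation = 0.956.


P = area * eta * S * degradation
P = 35.03 * 0.28 * 1361.0 * 0.956
P = 12761.8662 W

12761.8662 W


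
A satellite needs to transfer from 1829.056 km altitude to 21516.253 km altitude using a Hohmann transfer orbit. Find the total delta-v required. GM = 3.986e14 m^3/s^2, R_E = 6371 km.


r1 = 8200.0560 km = 8.200056e+06 m
r2 = 27887.2530 km = 2.7887253e+07 m
dv1 = sqrt(mu/r1)*(sqrt(2*r2/(r1+r2)) - 1) = 1695.5939 m/s
dv2 = sqrt(mu/r2)*(1 - sqrt(2*r1/(r1+r2))) = 1231.9838 m/s
total dv = |dv1| + |dv2| = 1695.5939 + 1231.9838 = 2927.5776 m/s = 2.9276 km/s

2.9276 km/s


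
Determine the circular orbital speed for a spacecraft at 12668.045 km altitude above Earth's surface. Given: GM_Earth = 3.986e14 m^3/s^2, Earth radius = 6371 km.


r = R_E + alt = 6371.0 + 12668.045 = 19039.0450 km = 1.9039045e+07 m
v = sqrt(mu/r) = sqrt(3.986e14 / 1.9039045e+07) = 4575.5791 m/s = 4.5756 km/s

4.5756 km/s


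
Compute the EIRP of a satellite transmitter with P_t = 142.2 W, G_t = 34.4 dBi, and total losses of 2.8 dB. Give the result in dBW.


Pt = 142.2 W = 21.5290 dBW
EIRP = Pt_dBW + Gt - losses = 21.5290 + 34.4 - 2.8 = 53.1290 dBW

53.1290 dBW


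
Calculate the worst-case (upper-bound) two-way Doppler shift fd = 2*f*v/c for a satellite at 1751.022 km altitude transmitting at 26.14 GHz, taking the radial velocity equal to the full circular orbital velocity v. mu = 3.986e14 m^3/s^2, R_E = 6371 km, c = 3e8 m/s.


r = 8.122022e+06 m
v = sqrt(mu/r) = 7005.4585 m/s (worst-case radial velocity)
f = 26.14 GHz = 2.614e+10 Hz
fd = 2*f*v/c = 2*2.614e+10*7005.4585/3.0e+08
fd = 1.2208179e+06 Hz

1.2208e+06 Hz


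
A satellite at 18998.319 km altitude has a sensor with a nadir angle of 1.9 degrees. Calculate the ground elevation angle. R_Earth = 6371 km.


r = R_E + alt = 25369.3190 km
Law of sines in the satellite / Earth-center / ground-point triangle:
  sin(nadir)/R_E = sin(90 + el)/r  =>  cos(el) = (r/R_E)*sin(nadir)
cos(el) = (25369.3190 / 6371.0000) * sin(1.9 deg) = 0.1320239
el = arccos(0.1320239) = 82.4134 deg
(Earth-central angle = 90 - nadir - el = 5.6866 deg)

82.4134 degrees


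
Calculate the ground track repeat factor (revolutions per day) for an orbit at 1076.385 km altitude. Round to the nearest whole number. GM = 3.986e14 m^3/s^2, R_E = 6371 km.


r = 7.447385e+06 m
T = 2*pi*sqrt(r^3/mu) = 6396.1248 s = 106.6021 min
revs/day = 1440 / 106.6021 = 13.5082
Rounded: 14 revolutions per day

14 revolutions per day


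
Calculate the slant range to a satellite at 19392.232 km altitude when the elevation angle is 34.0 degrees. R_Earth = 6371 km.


h = 19392.232 km, el = 34.0 deg
d = -R_E*sin(el) + sqrt((R_E*sin(el))^2 + 2*R_E*h + h^2)
d = -6371.0000*sin(0.5934119) + sqrt((6371.0000*0.5591929)^2 + 2*6371.0000*19392.232 + 19392.232^2)
d = 21653.3835 km

21653.3835 km


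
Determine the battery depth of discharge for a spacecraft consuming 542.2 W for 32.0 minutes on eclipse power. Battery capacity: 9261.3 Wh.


E_used = P * t / 60 = 542.2 * 32.0 / 60 = 289.1733 Wh
DOD = E_used / E_total * 100 = 289.1733 / 9261.3 * 100
DOD = 3.1224 %

3.1224 %


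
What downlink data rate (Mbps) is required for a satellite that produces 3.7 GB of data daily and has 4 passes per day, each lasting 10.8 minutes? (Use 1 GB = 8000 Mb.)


total contact time = 4 * 10.8 * 60 = 2592.0000 s
data = 3.7 GB = 29600.0000 Mb
rate = 29600.0000 / 2592.0000 = 11.4198 Mbps

11.4198 Mbps
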